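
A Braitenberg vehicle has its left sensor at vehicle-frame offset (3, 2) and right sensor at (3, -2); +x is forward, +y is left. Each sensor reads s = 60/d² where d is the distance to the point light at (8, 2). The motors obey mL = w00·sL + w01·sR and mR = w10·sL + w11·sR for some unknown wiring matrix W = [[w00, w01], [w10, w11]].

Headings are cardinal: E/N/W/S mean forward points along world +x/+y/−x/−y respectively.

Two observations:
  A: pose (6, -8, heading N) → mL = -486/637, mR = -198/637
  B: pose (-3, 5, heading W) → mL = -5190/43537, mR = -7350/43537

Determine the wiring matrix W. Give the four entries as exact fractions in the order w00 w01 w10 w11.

obs A: pose=(6,-8,N) → sL=12/13, sR=60/49, mL=-486/637, mR=-198/637
obs B: pose=(-3,5,W) → sL=60/197, sR=60/221, mL=-5190/43537, mR=-7350/43537
sensor matrix S = [[12/13, 60/49], [60/197, 60/221]]; det S = -3392640/27733069
solve [mL_A; mL_B] = S·[w00; w01] and [mR_A; mR_B] = S·[w10; w11]:
  w00 = 1/2, w01 = -1, w10 = -1, w11 = 1/2

1/2 -1 -1 1/2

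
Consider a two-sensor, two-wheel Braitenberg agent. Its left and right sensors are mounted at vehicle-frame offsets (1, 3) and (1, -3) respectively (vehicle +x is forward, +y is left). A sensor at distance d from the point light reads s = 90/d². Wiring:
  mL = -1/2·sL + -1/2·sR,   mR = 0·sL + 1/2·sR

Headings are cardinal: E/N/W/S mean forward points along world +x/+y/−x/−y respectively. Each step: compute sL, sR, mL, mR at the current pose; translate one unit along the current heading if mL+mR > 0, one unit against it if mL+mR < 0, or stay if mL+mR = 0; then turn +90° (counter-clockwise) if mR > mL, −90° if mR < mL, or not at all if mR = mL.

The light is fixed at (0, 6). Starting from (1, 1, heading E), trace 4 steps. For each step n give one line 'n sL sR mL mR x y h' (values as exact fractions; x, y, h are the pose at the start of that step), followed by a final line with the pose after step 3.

0 45/4 45/34 -855/136 45/68 1 1 E
1 18/5 18/5 -18/5 9/5 0 1 N
2 45/41 9 -207/41 9/2 0 0 W
3 18/13 90/53 -1062/689 45/53 1 0 S
final 1 1 E

n=0: pose=(1,1,E); sL=45/4, sR=45/34; mL=-855/136, mR=45/68; mL+mR=-45/8 → advance -1; mR−mL=945/136 → turn +1·90°
n=1: pose=(0,1,N); sL=18/5, sR=18/5; mL=-18/5, mR=9/5; mL+mR=-9/5 → advance -1; mR−mL=27/5 → turn +1·90°
n=2: pose=(0,0,W); sL=45/41, sR=9; mL=-207/41, mR=9/2; mL+mR=-45/82 → advance -1; mR−mL=783/82 → turn +1·90°
n=3: pose=(1,0,S); sL=18/13, sR=90/53; mL=-1062/689, mR=45/53; mL+mR=-9/13 → advance -1; mR−mL=1647/689 → turn +1·90°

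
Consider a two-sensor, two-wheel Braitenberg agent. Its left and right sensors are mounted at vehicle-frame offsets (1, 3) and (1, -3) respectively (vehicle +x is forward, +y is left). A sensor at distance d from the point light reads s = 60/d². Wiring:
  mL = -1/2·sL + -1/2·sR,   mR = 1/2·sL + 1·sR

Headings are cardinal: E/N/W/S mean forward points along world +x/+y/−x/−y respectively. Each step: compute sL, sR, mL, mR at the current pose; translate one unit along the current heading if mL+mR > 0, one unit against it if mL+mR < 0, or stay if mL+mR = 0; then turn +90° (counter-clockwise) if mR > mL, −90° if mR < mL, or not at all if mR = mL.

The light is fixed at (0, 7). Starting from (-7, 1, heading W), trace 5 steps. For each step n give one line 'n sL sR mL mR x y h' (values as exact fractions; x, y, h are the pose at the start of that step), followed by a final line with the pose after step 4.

n=0: pose=(-7,1,W); sL=12/29, sR=60/73; mL=-1308/2117, mR=2178/2117; mL+mR=30/73 → advance +1; mR−mL=3486/2117 → turn +1·90°
n=1: pose=(-8,1,S); sL=30/37, sR=6/17; mL=-366/629, mR=477/629; mL+mR=3/17 → advance +1; mR−mL=843/629 → turn +1·90°
n=2: pose=(-8,0,E); sL=12/13, sR=60/149; mL=-1284/1937, mR=1674/1937; mL+mR=30/149 → advance +1; mR−mL=2958/1937 → turn +1·90°
n=3: pose=(-7,0,N); sL=15/34, sR=15/13; mL=-705/884, mR=1215/884; mL+mR=15/26 → advance +1; mR−mL=480/221 → turn +1·90°
n=4: pose=(-7,1,W); sL=12/29, sR=60/73; mL=-1308/2117, mR=2178/2117; mL+mR=30/73 → advance +1; mR−mL=3486/2117 → turn +1·90°

0 12/29 60/73 -1308/2117 2178/2117 -7 1 W
1 30/37 6/17 -366/629 477/629 -8 1 S
2 12/13 60/149 -1284/1937 1674/1937 -8 0 E
3 15/34 15/13 -705/884 1215/884 -7 0 N
4 12/29 60/73 -1308/2117 2178/2117 -7 1 W
final -8 1 S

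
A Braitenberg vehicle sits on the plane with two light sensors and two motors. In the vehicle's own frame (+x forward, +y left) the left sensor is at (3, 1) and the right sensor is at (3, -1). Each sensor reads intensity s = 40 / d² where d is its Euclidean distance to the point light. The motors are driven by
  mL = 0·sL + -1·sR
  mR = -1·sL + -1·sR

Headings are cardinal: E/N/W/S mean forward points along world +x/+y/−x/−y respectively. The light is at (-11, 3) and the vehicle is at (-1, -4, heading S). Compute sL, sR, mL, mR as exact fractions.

40/221 40/181 -40/181 -16080/40001

left sensor world pos  = (0, -7); dL² = 221
right sensor world pos = (-2, -7); dR² = 181
sL = 40/221 = 40/221
sR = 40/181 = 40/181
mL = 0·sL + -1·sR = -40/181
mR = -1·sL + -1·sR = -16080/40001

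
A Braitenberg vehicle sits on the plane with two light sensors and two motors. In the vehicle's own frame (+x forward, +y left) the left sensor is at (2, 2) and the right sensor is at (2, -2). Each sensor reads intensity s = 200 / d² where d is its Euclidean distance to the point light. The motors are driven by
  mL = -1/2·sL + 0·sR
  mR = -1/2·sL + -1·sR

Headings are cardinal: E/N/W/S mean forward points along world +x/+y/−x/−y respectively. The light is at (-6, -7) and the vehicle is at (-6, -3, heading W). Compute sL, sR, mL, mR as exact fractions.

25 5 -25/2 -35/2

left sensor world pos  = (-8, -5); dL² = 8
right sensor world pos = (-8, -1); dR² = 40
sL = 200/8 = 25
sR = 200/40 = 5
mL = -1/2·sL + 0·sR = -25/2
mR = -1/2·sL + -1·sR = -35/2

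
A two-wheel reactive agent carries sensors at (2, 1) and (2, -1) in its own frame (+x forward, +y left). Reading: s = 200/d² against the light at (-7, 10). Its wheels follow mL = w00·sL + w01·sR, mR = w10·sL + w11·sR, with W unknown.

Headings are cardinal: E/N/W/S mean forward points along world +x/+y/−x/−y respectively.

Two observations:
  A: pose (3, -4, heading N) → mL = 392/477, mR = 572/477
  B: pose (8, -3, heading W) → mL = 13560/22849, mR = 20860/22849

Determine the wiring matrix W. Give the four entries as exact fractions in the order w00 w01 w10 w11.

1/2 1/2 1/2 1

obs A: pose=(3,-4,N) → sL=8/9, sR=40/53, mL=392/477, mR=572/477
obs B: pose=(8,-3,W) → sL=40/73, sR=200/313, mL=13560/22849, mR=20860/22849
sensor matrix S = [[8/9, 40/53], [40/73, 200/313]]; det S = 1683200/10898973
solve [mL_A; mL_B] = S·[w00; w01] and [mR_A; mR_B] = S·[w10; w11]:
  w00 = 1/2, w01 = 1/2, w10 = 1/2, w11 = 1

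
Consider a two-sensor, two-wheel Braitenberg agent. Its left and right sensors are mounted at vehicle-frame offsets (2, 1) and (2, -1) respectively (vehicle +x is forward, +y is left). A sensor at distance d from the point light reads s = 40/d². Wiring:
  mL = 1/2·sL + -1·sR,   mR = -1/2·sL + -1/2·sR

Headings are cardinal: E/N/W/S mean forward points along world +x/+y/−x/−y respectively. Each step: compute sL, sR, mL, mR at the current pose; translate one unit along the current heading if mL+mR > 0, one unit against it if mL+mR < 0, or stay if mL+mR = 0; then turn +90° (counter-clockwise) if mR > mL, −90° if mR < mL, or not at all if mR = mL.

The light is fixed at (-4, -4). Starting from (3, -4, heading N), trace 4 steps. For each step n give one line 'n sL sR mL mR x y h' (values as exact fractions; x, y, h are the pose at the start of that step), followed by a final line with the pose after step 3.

n=0: pose=(3,-4,N); sL=1, sR=10/17; mL=-3/34, mR=-27/34; mL+mR=-15/17 → advance -1; mR−mL=-12/17 → turn -1·90°
n=1: pose=(3,-5,E); sL=40/81, sR=8/17; mL=-308/1377, mR=-664/1377; mL+mR=-12/17 → advance -1; mR−mL=-356/1377 → turn -1·90°
n=2: pose=(2,-5,S); sL=20/29, sR=20/17; mL=-410/493, mR=-460/493; mL+mR=-30/17 → advance -1; mR−mL=-50/493 → turn -1·90°
n=3: pose=(2,-4,W); sL=40/17, sR=40/17; mL=-20/17, mR=-40/17; mL+mR=-60/17 → advance -1; mR−mL=-20/17 → turn -1·90°

0 1 10/17 -3/34 -27/34 3 -4 N
1 40/81 8/17 -308/1377 -664/1377 3 -5 E
2 20/29 20/17 -410/493 -460/493 2 -5 S
3 40/17 40/17 -20/17 -40/17 2 -4 W
final 3 -4 N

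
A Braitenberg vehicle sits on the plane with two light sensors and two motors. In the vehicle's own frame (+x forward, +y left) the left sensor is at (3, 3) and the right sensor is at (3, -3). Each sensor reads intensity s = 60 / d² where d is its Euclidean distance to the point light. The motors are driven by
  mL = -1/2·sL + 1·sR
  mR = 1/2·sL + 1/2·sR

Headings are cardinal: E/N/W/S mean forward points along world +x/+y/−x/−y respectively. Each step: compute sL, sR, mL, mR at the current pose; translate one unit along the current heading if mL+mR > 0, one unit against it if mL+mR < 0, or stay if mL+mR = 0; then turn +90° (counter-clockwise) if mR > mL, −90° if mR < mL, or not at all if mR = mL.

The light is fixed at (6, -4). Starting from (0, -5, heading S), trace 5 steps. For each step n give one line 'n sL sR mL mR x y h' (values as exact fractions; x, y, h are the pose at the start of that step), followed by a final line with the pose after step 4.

n=0: pose=(0,-5,S); sL=12/5, sR=60/97; mL=-282/485, mR=732/485; mL+mR=90/97 → advance +1; mR−mL=1014/485 → turn +1·90°
n=1: pose=(0,-6,E); sL=6, sR=30/17; mL=-21/17, mR=66/17; mL+mR=45/17 → advance +1; mR−mL=87/17 → turn +1·90°
n=2: pose=(1,-6,N); sL=12/13, sR=12; mL=150/13, mR=84/13; mL+mR=18 → advance +1; mR−mL=-66/13 → turn -1·90°
n=3: pose=(1,-5,E); sL=15/2, sR=3; mL=-3/4, mR=21/4; mL+mR=9/2 → advance +1; mR−mL=6 → turn +1·90°
n=4: pose=(2,-5,N); sL=60/53, sR=12; mL=606/53, mR=348/53; mL+mR=18 → advance +1; mR−mL=-258/53 → turn -1·90°

0 12/5 60/97 -282/485 732/485 0 -5 S
1 6 30/17 -21/17 66/17 0 -6 E
2 12/13 12 150/13 84/13 1 -6 N
3 15/2 3 -3/4 21/4 1 -5 E
4 60/53 12 606/53 348/53 2 -5 N
final 2 -4 E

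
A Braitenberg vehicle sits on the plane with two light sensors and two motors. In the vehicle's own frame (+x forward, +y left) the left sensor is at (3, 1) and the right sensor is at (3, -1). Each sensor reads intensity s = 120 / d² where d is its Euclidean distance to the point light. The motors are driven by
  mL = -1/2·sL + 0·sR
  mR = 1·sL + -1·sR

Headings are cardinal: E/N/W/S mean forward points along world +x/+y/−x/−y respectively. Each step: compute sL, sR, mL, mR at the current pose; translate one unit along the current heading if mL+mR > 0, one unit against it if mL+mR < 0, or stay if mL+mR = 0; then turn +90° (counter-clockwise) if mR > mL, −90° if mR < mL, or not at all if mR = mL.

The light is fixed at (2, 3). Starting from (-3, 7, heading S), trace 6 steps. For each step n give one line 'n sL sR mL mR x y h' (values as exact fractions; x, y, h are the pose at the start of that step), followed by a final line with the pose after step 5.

0 120/17 120/37 -60/17 2400/629 -3 7 S
1 6 15 -3 -9 -3 6 E
2 24/5 120/49 -12/5 576/245 -4 6 S
3 60/17 20/3 -30/17 -160/51 -4 7 E
4 120/37 24/13 -60/37 672/481 -5 7 S
5 30/13 15/4 -15/13 -75/52 -5 8 E
final -6 8 S

n=0: pose=(-3,7,S); sL=120/17, sR=120/37; mL=-60/17, mR=2400/629; mL+mR=180/629 → advance +1; mR−mL=4620/629 → turn +1·90°
n=1: pose=(-3,6,E); sL=6, sR=15; mL=-3, mR=-9; mL+mR=-12 → advance -1; mR−mL=-6 → turn -1·90°
n=2: pose=(-4,6,S); sL=24/5, sR=120/49; mL=-12/5, mR=576/245; mL+mR=-12/245 → advance -1; mR−mL=1164/245 → turn +1·90°
n=3: pose=(-4,7,E); sL=60/17, sR=20/3; mL=-30/17, mR=-160/51; mL+mR=-250/51 → advance -1; mR−mL=-70/51 → turn -1·90°
n=4: pose=(-5,7,S); sL=120/37, sR=24/13; mL=-60/37, mR=672/481; mL+mR=-108/481 → advance -1; mR−mL=1452/481 → turn +1·90°
n=5: pose=(-5,8,E); sL=30/13, sR=15/4; mL=-15/13, mR=-75/52; mL+mR=-135/52 → advance -1; mR−mL=-15/52 → turn -1·90°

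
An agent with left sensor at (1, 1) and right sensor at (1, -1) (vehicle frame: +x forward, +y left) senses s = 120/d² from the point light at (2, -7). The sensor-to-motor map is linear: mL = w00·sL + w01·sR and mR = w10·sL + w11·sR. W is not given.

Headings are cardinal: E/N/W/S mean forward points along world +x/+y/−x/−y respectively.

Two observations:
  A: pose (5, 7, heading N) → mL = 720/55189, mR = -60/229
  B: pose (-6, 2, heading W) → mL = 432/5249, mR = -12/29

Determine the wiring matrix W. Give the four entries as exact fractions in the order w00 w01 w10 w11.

obs A: pose=(5,7,N) → sL=120/229, sR=120/241, mL=720/55189, mR=-60/229
obs B: pose=(-6,2,W) → sL=24/29, sR=120/181, mL=432/5249, mR=-12/29
sensor matrix S = [[120/229, 120/241], [24/29, 120/181]]; det S = -18731520/289687061
solve [mL_A; mL_B] = S·[w00; w01] and [mR_A; mR_B] = S·[w10; w11]:
  w00 = 1/2, w01 = -1/2, w10 = -1/2, w11 = 0

1/2 -1/2 -1/2 0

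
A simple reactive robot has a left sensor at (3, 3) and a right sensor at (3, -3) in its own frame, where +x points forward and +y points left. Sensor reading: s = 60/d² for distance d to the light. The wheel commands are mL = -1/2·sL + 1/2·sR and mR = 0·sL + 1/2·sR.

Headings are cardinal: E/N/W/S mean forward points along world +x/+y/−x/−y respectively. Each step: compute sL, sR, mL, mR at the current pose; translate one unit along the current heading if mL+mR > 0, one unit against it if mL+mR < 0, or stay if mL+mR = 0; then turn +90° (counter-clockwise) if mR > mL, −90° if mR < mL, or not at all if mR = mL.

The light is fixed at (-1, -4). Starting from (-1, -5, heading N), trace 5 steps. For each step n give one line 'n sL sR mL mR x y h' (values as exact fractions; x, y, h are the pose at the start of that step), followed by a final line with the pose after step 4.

0 60/13 60/13 0 30/13 -1 -5 N
1 10/3 10/3 0 5/3 -1 -4 W
2 60/13 12/5 -72/65 6/5 -2 -4 S
3 15/2 3 -9/4 3/2 -2 -5 E
4 60/29 12 144/29 6 -3 -5 N
final -3 -4 W

n=0: pose=(-1,-5,N); sL=60/13, sR=60/13; mL=0, mR=30/13; mL+mR=30/13 → advance +1; mR−mL=30/13 → turn +1·90°
n=1: pose=(-1,-4,W); sL=10/3, sR=10/3; mL=0, mR=5/3; mL+mR=5/3 → advance +1; mR−mL=5/3 → turn +1·90°
n=2: pose=(-2,-4,S); sL=60/13, sR=12/5; mL=-72/65, mR=6/5; mL+mR=6/65 → advance +1; mR−mL=30/13 → turn +1·90°
n=3: pose=(-2,-5,E); sL=15/2, sR=3; mL=-9/4, mR=3/2; mL+mR=-3/4 → advance -1; mR−mL=15/4 → turn +1·90°
n=4: pose=(-3,-5,N); sL=60/29, sR=12; mL=144/29, mR=6; mL+mR=318/29 → advance +1; mR−mL=30/29 → turn +1·90°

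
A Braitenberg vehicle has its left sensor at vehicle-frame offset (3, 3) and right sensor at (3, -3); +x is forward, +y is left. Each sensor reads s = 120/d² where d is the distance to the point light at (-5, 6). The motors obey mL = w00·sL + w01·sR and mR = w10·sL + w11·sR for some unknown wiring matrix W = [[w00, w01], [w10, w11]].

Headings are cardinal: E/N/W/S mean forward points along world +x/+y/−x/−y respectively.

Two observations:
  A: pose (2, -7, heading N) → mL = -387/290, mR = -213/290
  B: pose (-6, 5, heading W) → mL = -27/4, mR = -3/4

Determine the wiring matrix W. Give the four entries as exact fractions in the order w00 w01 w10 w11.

obs A: pose=(2,-7,N) → sL=30/29, sR=3/5, mL=-387/290, mR=-213/290
obs B: pose=(-6,5,W) → sL=15/4, sR=6, mL=-27/4, mR=-3/4
sensor matrix S = [[30/29, 3/5], [15/4, 6]]; det S = 459/116
solve [mL_A; mL_B] = S·[w00; w01] and [mR_A; mR_B] = S·[w10; w11]:
  w00 = -1, w01 = -1/2, w10 = -1, w11 = 1/2

-1 -1/2 -1 1/2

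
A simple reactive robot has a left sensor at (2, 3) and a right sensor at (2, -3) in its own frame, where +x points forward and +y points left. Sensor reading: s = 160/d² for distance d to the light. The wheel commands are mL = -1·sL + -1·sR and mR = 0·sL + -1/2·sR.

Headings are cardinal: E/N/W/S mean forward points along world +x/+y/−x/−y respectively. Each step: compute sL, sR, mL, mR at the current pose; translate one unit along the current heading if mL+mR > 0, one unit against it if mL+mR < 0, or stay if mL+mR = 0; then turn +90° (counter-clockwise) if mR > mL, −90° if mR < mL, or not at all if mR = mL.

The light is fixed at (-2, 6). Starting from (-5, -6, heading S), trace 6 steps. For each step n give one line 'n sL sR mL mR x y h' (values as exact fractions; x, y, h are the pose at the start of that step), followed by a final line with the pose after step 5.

n=0: pose=(-5,-6,S); sL=40/49, sR=20/29; mL=-2140/1421, mR=-10/29; mL+mR=-2630/1421 → advance -1; mR−mL=1650/1421 → turn +1·90°
n=1: pose=(-5,-5,E); sL=32/13, sR=160/197; mL=-8384/2561, mR=-80/197; mL+mR=-9424/2561 → advance -1; mR−mL=7344/2561 → turn +1·90°
n=2: pose=(-6,-5,N); sL=16/13, sR=80/41; mL=-1696/533, mR=-40/41; mL+mR=-2216/533 → advance -1; mR−mL=1176/533 → turn +1·90°
n=3: pose=(-6,-6,W); sL=160/261, sR=160/117; mL=-2240/1131, mR=-80/117; mL+mR=-9040/3393 → advance -1; mR−mL=4400/3393 → turn +1·90°
n=4: pose=(-5,-6,S); sL=40/49, sR=20/29; mL=-2140/1421, mR=-10/29; mL+mR=-2630/1421 → advance -1; mR−mL=1650/1421 → turn +1·90°
n=5: pose=(-5,-5,E); sL=32/13, sR=160/197; mL=-8384/2561, mR=-80/197; mL+mR=-9424/2561 → advance -1; mR−mL=7344/2561 → turn +1·90°

0 40/49 20/29 -2140/1421 -10/29 -5 -6 S
1 32/13 160/197 -8384/2561 -80/197 -5 -5 E
2 16/13 80/41 -1696/533 -40/41 -6 -5 N
3 160/261 160/117 -2240/1131 -80/117 -6 -6 W
4 40/49 20/29 -2140/1421 -10/29 -5 -6 S
5 32/13 160/197 -8384/2561 -80/197 -5 -5 E
final -6 -5 N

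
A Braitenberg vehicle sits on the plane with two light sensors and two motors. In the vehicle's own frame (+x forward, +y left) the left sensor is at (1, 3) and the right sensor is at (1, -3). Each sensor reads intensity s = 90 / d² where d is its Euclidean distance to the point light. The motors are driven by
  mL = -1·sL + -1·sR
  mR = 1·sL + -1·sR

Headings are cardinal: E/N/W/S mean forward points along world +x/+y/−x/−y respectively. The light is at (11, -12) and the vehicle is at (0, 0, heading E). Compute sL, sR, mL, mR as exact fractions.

left sensor world pos  = (1, 3); dL² = 325
right sensor world pos = (1, -3); dR² = 181
sL = 90/325 = 18/65
sR = 90/181 = 90/181
mL = -1·sL + -1·sR = -9108/11765
mR = 1·sL + -1·sR = -2592/11765

18/65 90/181 -9108/11765 -2592/11765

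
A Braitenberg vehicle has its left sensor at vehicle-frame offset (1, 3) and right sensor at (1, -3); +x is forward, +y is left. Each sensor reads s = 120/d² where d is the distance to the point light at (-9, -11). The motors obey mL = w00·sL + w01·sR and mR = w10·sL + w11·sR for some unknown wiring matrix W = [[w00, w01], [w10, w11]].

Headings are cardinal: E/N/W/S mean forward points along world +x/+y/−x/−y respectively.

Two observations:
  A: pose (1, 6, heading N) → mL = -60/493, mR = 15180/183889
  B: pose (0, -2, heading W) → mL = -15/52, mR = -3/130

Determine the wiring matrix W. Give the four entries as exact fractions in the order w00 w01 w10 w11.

obs A: pose=(1,6,N) → sL=120/373, sR=120/493, mL=-60/493, mR=15180/183889
obs B: pose=(0,-2,W) → sL=6/5, sR=15/26, mL=-15/52, mR=-3/130
sensor matrix S = [[120/373, 120/493], [6/5, 15/26]]; det S = -254556/2390557
solve [mL_A; mL_B] = S·[w00; w01] and [mR_A; mR_B] = S·[w10; w11]:
  w00 = 0, w01 = -1/2, w10 = -1/2, w11 = 1

0 -1/2 -1/2 1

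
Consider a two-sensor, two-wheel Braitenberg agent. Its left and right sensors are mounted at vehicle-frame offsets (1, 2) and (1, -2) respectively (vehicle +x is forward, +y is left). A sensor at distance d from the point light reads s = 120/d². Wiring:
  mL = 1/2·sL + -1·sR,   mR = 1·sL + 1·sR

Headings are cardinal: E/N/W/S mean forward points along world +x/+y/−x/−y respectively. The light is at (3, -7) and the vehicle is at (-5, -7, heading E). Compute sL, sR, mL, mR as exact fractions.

left sensor world pos  = (-4, -5); dL² = 53
right sensor world pos = (-4, -9); dR² = 53
sL = 120/53 = 120/53
sR = 120/53 = 120/53
mL = 1/2·sL + -1·sR = -60/53
mR = 1·sL + 1·sR = 240/53

120/53 120/53 -60/53 240/53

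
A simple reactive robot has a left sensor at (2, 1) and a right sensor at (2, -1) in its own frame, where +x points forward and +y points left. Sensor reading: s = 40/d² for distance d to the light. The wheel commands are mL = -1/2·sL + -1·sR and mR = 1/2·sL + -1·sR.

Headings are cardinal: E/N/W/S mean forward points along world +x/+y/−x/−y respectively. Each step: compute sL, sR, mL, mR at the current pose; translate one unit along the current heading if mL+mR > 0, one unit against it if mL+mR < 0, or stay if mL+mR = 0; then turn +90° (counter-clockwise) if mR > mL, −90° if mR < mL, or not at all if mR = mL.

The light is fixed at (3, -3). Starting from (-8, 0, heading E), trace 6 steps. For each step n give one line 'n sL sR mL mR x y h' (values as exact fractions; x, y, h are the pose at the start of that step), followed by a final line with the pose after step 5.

0 40/97 8/17 -1116/1649 -436/1649 -8 0 E
1 20/97 20/73 -2670/7081 -1210/7081 -9 0 N
2 40/197 8/41 -2396/8077 -756/8077 -9 -1 W
3 2/5 5/18 -43/90 -7/90 -8 -1 S
4 40/97 8/17 -1116/1649 -436/1649 -8 0 E
5 20/97 20/73 -2670/7081 -1210/7081 -9 0 N
final -9 -1 W

n=0: pose=(-8,0,E); sL=40/97, sR=8/17; mL=-1116/1649, mR=-436/1649; mL+mR=-16/17 → advance -1; mR−mL=40/97 → turn +1·90°
n=1: pose=(-9,0,N); sL=20/97, sR=20/73; mL=-2670/7081, mR=-1210/7081; mL+mR=-40/73 → advance -1; mR−mL=20/97 → turn +1·90°
n=2: pose=(-9,-1,W); sL=40/197, sR=8/41; mL=-2396/8077, mR=-756/8077; mL+mR=-16/41 → advance -1; mR−mL=40/197 → turn +1·90°
n=3: pose=(-8,-1,S); sL=2/5, sR=5/18; mL=-43/90, mR=-7/90; mL+mR=-5/9 → advance -1; mR−mL=2/5 → turn +1·90°
n=4: pose=(-8,0,E); sL=40/97, sR=8/17; mL=-1116/1649, mR=-436/1649; mL+mR=-16/17 → advance -1; mR−mL=40/97 → turn +1·90°
n=5: pose=(-9,0,N); sL=20/97, sR=20/73; mL=-2670/7081, mR=-1210/7081; mL+mR=-40/73 → advance -1; mR−mL=20/97 → turn +1·90°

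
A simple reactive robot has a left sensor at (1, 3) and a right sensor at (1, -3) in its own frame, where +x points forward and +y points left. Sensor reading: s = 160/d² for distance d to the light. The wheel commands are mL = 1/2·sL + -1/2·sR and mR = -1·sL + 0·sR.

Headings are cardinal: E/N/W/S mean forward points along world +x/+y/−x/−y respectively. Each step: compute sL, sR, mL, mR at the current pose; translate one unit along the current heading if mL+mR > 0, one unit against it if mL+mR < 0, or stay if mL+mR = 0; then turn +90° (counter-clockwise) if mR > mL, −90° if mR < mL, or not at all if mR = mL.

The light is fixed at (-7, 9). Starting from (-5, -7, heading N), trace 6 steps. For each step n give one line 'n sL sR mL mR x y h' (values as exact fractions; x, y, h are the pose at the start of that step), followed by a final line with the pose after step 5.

0 80/113 16/25 96/2825 -80/113 -5 -7 N
1 32/41 160/409 3264/16769 -32/41 -5 -8 E
2 8/17 20/41 -6/697 -8/17 -6 -8 S
3 160/361 160/169 -15360/61009 -160/361 -6 -7 W
4 80/113 16/25 96/2825 -80/113 -5 -7 N
5 32/41 160/409 3264/16769 -32/41 -5 -8 E
final -6 -8 S

n=0: pose=(-5,-7,N); sL=80/113, sR=16/25; mL=96/2825, mR=-80/113; mL+mR=-1904/2825 → advance -1; mR−mL=-2096/2825 → turn -1·90°
n=1: pose=(-5,-8,E); sL=32/41, sR=160/409; mL=3264/16769, mR=-32/41; mL+mR=-9824/16769 → advance -1; mR−mL=-16352/16769 → turn -1·90°
n=2: pose=(-6,-8,S); sL=8/17, sR=20/41; mL=-6/697, mR=-8/17; mL+mR=-334/697 → advance -1; mR−mL=-322/697 → turn -1·90°
n=3: pose=(-6,-7,W); sL=160/361, sR=160/169; mL=-15360/61009, mR=-160/361; mL+mR=-42400/61009 → advance -1; mR−mL=-11680/61009 → turn -1·90°
n=4: pose=(-5,-7,N); sL=80/113, sR=16/25; mL=96/2825, mR=-80/113; mL+mR=-1904/2825 → advance -1; mR−mL=-2096/2825 → turn -1·90°
n=5: pose=(-5,-8,E); sL=32/41, sR=160/409; mL=3264/16769, mR=-32/41; mL+mR=-9824/16769 → advance -1; mR−mL=-16352/16769 → turn -1·90°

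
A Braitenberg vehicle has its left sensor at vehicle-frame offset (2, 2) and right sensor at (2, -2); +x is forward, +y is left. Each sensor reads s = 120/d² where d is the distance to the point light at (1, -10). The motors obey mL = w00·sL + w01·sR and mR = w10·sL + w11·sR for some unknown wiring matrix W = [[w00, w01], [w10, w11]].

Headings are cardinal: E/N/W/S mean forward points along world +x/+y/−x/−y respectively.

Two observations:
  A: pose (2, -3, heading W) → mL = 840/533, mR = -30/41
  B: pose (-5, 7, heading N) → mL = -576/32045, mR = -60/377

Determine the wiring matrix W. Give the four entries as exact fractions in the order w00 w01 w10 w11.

1/2 -1/2 0 -1/2

obs A: pose=(2,-3,W) → sL=60/13, sR=60/41, mL=840/533, mR=-30/41
obs B: pose=(-5,7,N) → sL=24/85, sR=120/377, mL=-576/32045, mR=-60/377
sensor matrix S = [[60/13, 60/41], [24/85, 120/377]]; det S = 3606912/3415997
solve [mL_A; mL_B] = S·[w00; w01] and [mR_A; mR_B] = S·[w10; w11]:
  w00 = 1/2, w01 = -1/2, w10 = 0, w11 = -1/2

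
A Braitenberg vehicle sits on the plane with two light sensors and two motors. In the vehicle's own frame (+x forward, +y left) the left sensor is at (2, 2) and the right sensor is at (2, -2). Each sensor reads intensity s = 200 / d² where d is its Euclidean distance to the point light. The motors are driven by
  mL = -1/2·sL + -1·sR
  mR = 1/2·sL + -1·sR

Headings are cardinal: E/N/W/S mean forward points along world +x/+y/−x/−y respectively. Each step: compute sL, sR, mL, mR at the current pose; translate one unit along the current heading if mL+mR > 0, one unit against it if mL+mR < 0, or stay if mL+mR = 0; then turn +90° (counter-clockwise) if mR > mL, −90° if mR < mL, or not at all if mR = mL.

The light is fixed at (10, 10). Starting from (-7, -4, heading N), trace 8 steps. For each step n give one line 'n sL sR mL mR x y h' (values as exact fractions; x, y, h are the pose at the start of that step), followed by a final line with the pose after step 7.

0 40/101 200/369 -27580/37269 -12820/37269 -7 -4 N
1 4/13 20/53 -366/689 -154/689 -7 -5 W
2 40/97 200/613 -31660/59461 -7140/59461 -6 -5 S
3 10/17 50/113 -1415/1921 -285/1921 -6 -4 E
4 40/101 200/369 -27580/37269 -12820/37269 -7 -4 N
5 4/13 20/53 -366/689 -154/689 -7 -5 W
6 40/97 200/613 -31660/59461 -7140/59461 -6 -5 S
7 10/17 50/113 -1415/1921 -285/1921 -6 -4 E
final -7 -4 N

n=0: pose=(-7,-4,N); sL=40/101, sR=200/369; mL=-27580/37269, mR=-12820/37269; mL+mR=-400/369 → advance -1; mR−mL=40/101 → turn +1·90°
n=1: pose=(-7,-5,W); sL=4/13, sR=20/53; mL=-366/689, mR=-154/689; mL+mR=-40/53 → advance -1; mR−mL=4/13 → turn +1·90°
n=2: pose=(-6,-5,S); sL=40/97, sR=200/613; mL=-31660/59461, mR=-7140/59461; mL+mR=-400/613 → advance -1; mR−mL=40/97 → turn +1·90°
n=3: pose=(-6,-4,E); sL=10/17, sR=50/113; mL=-1415/1921, mR=-285/1921; mL+mR=-100/113 → advance -1; mR−mL=10/17 → turn +1·90°
n=4: pose=(-7,-4,N); sL=40/101, sR=200/369; mL=-27580/37269, mR=-12820/37269; mL+mR=-400/369 → advance -1; mR−mL=40/101 → turn +1·90°
n=5: pose=(-7,-5,W); sL=4/13, sR=20/53; mL=-366/689, mR=-154/689; mL+mR=-40/53 → advance -1; mR−mL=4/13 → turn +1·90°
n=6: pose=(-6,-5,S); sL=40/97, sR=200/613; mL=-31660/59461, mR=-7140/59461; mL+mR=-400/613 → advance -1; mR−mL=40/97 → turn +1·90°
n=7: pose=(-6,-4,E); sL=10/17, sR=50/113; mL=-1415/1921, mR=-285/1921; mL+mR=-100/113 → advance -1; mR−mL=10/17 → turn +1·90°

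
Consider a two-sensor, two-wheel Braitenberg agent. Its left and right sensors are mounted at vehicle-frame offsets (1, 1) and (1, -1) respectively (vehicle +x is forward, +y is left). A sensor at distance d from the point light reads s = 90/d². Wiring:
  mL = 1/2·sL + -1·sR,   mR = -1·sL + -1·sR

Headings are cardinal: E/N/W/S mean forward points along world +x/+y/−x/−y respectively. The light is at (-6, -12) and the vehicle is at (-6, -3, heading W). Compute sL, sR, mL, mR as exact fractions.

18/13 90/101 -261/1313 -2988/1313

left sensor world pos  = (-7, -4); dL² = 65
right sensor world pos = (-7, -2); dR² = 101
sL = 90/65 = 18/13
sR = 90/101 = 90/101
mL = 1/2·sL + -1·sR = -261/1313
mR = -1·sL + -1·sR = -2988/1313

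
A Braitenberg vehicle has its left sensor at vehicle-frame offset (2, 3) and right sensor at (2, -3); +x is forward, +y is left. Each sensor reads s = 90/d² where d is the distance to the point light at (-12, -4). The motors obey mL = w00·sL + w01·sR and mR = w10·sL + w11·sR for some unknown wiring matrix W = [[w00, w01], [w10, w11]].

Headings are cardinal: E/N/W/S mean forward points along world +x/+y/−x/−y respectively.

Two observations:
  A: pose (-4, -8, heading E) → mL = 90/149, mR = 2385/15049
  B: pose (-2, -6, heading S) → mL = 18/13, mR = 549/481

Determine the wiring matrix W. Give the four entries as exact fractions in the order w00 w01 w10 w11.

obs A: pose=(-4,-8,E) → sL=90/101, sR=90/149, mL=90/149, mR=2385/15049
obs B: pose=(-2,-6,S) → sL=18/37, sR=18/13, mL=18/13, mR=549/481
sensor matrix S = [[90/101, 90/149], [18/37, 18/13]]; det S = 6804000/7238569
solve [mL_A; mL_B] = S·[w00; w01] and [mR_A; mR_B] = S·[w10; w11]:
  w00 = 0, w01 = 1, w10 = -1/2, w11 = 1

0 1 -1/2 1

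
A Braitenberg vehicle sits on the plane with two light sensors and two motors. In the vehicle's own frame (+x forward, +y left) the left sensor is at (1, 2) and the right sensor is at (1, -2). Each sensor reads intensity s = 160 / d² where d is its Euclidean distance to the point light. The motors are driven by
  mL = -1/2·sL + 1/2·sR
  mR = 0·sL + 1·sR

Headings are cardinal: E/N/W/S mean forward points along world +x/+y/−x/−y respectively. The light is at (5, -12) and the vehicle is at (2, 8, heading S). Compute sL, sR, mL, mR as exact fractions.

left sensor world pos  = (4, 7); dL² = 362
right sensor world pos = (0, 7); dR² = 386
sL = 160/362 = 80/181
sR = 160/386 = 80/193
mL = -1/2·sL + 1/2·sR = -480/34933
mR = 0·sL + 1·sR = 80/193

80/181 80/193 -480/34933 80/193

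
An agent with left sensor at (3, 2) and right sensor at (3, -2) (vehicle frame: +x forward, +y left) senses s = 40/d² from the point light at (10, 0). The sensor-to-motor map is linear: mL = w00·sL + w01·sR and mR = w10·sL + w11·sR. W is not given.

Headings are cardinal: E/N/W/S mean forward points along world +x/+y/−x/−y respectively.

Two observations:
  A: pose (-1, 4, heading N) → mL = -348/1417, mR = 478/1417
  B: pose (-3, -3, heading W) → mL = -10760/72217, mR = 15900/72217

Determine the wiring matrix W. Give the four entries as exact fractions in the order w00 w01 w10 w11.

-1/2 -1/2 1 1/2

obs A: pose=(-1,4,N) → sL=20/109, sR=4/13, mL=-348/1417, mR=478/1417
obs B: pose=(-3,-3,W) → sL=40/281, sR=40/257, mL=-10760/72217, mR=15900/72217
sensor matrix S = [[20/109, 4/13], [40/281, 40/257]]; det S = -1559680/102331489
solve [mL_A; mL_B] = S·[w00; w01] and [mR_A; mR_B] = S·[w10; w11]:
  w00 = -1/2, w01 = -1/2, w10 = 1, w11 = 1/2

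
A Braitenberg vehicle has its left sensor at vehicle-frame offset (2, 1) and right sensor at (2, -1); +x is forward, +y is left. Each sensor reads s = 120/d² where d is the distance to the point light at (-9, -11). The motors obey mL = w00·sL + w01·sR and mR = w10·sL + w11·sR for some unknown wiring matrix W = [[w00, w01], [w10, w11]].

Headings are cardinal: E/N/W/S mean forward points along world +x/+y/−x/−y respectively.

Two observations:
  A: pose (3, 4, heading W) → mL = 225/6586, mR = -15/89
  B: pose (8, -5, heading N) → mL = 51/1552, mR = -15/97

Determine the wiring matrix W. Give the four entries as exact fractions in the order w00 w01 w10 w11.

1/2 -1/2 0 -1/2

obs A: pose=(3,4,W) → sL=15/37, sR=30/89, mL=225/6586, mR=-15/89
obs B: pose=(8,-5,N) → sL=3/8, sR=30/97, mL=51/1552, mR=-15/97
sensor matrix S = [[15/37, 30/89], [3/8, 30/97]]; det S = -1305/1277684
solve [mL_A; mL_B] = S·[w00; w01] and [mR_A; mR_B] = S·[w10; w11]:
  w00 = 1/2, w01 = -1/2, w10 = 0, w11 = -1/2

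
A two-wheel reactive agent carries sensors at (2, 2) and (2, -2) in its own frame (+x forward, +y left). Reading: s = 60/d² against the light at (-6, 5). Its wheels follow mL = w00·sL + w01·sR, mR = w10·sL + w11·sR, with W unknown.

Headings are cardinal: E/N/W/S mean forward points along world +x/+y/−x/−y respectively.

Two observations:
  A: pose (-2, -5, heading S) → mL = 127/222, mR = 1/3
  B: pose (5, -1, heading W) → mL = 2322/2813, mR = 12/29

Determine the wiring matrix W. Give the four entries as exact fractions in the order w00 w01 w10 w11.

obs A: pose=(-2,-5,S) → sL=1/3, sR=15/37, mL=127/222, mR=1/3
obs B: pose=(5,-1,W) → sL=12/29, sR=60/97, mL=2322/2813, mR=12/29
sensor matrix S = [[1/3, 15/37], [12/29, 60/97]]; det S = 4000/104081
solve [mL_A; mL_B] = S·[w00; w01] and [mR_A; mR_B] = S·[w10; w11]:
  w00 = 1/2, w01 = 1, w10 = 1, w11 = 0

1/2 1 1 0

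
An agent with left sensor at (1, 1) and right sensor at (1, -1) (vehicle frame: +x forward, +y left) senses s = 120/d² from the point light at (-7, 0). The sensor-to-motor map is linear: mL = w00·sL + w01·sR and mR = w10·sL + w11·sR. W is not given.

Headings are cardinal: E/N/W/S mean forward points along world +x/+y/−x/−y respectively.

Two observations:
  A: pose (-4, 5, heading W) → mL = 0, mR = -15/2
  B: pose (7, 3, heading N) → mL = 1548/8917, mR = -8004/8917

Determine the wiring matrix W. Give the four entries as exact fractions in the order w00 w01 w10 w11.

-1/2 1 -1 -1/2

obs A: pose=(-4,5,W) → sL=6, sR=3, mL=0, mR=-15/2
obs B: pose=(7,3,N) → sL=24/37, sR=120/241, mL=1548/8917, mR=-8004/8917
sensor matrix S = [[6, 3], [24/37, 120/241]]; det S = 9288/8917
solve [mL_A; mL_B] = S·[w00; w01] and [mR_A; mR_B] = S·[w10; w11]:
  w00 = -1/2, w01 = 1, w10 = -1, w11 = -1/2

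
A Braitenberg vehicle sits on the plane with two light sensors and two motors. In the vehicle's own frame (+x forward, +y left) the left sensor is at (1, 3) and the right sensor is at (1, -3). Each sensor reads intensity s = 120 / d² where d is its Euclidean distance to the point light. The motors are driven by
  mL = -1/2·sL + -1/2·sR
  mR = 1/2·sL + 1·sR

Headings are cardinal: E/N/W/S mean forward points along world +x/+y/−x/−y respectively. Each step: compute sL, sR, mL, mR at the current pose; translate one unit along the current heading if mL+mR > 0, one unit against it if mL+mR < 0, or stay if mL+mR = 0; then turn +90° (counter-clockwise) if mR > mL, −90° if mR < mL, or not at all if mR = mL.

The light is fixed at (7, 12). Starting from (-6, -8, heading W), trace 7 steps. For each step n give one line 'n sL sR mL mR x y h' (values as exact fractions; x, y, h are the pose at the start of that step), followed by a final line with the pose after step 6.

n=0: pose=(-6,-8,W); sL=24/145, sR=24/97; mL=-2904/14065, mR=4644/14065; mL+mR=12/97 → advance +1; mR−mL=7548/14065 → turn +1·90°
n=1: pose=(-7,-8,S); sL=60/281, sR=12/73; mL=-3876/20513, mR=5562/20513; mL+mR=6/73 → advance +1; mR−mL=9438/20513 → turn +1·90°
n=2: pose=(-7,-9,E); sL=120/493, sR=24/149; mL=-14856/73457, mR=20772/73457; mL+mR=12/149 → advance +1; mR−mL=35628/73457 → turn +1·90°
n=3: pose=(-6,-9,N); sL=15/82, sR=6/25; mL=-867/4100, mR=1359/4100; mL+mR=3/25 → advance +1; mR−mL=1113/2050 → turn +1·90°
n=4: pose=(-6,-8,W); sL=24/145, sR=24/97; mL=-2904/14065, mR=4644/14065; mL+mR=12/97 → advance +1; mR−mL=7548/14065 → turn +1·90°
n=5: pose=(-7,-8,S); sL=60/281, sR=12/73; mL=-3876/20513, mR=5562/20513; mL+mR=6/73 → advance +1; mR−mL=9438/20513 → turn +1·90°
n=6: pose=(-7,-9,E); sL=120/493, sR=24/149; mL=-14856/73457, mR=20772/73457; mL+mR=12/149 → advance +1; mR−mL=35628/73457 → turn +1·90°

0 24/145 24/97 -2904/14065 4644/14065 -6 -8 W
1 60/281 12/73 -3876/20513 5562/20513 -7 -8 S
2 120/493 24/149 -14856/73457 20772/73457 -7 -9 E
3 15/82 6/25 -867/4100 1359/4100 -6 -9 N
4 24/145 24/97 -2904/14065 4644/14065 -6 -8 W
5 60/281 12/73 -3876/20513 5562/20513 -7 -8 S
6 120/493 24/149 -14856/73457 20772/73457 -7 -9 E
final -6 -9 N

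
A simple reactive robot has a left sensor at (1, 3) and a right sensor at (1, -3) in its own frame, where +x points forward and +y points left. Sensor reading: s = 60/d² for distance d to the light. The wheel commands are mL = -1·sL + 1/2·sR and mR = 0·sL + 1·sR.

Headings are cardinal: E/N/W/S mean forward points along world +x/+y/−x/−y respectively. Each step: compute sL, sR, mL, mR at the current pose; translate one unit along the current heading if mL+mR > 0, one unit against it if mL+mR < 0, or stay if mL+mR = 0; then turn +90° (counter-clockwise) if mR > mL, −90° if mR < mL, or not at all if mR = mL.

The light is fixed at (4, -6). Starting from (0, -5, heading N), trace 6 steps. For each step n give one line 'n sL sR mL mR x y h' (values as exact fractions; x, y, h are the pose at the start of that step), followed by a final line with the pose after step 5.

0 60/53 12 258/53 12 0 -5 N
1 30/13 6/5 -111/65 6/5 0 -4 W
2 60 60/37 -2190/37 60/37 1 -4 S
3 3/2 15 6 15 1 -3 E
4 60/41 60/17 210/697 60/17 2 -3 N
5 6 30/29 -159/29 30/29 2 -2 W
final 3 -2 S

n=0: pose=(0,-5,N); sL=60/53, sR=12; mL=258/53, mR=12; mL+mR=894/53 → advance +1; mR−mL=378/53 → turn +1·90°
n=1: pose=(0,-4,W); sL=30/13, sR=6/5; mL=-111/65, mR=6/5; mL+mR=-33/65 → advance -1; mR−mL=189/65 → turn +1·90°
n=2: pose=(1,-4,S); sL=60, sR=60/37; mL=-2190/37, mR=60/37; mL+mR=-2130/37 → advance -1; mR−mL=2250/37 → turn +1·90°
n=3: pose=(1,-3,E); sL=3/2, sR=15; mL=6, mR=15; mL+mR=21 → advance +1; mR−mL=9 → turn +1·90°
n=4: pose=(2,-3,N); sL=60/41, sR=60/17; mL=210/697, mR=60/17; mL+mR=2670/697 → advance +1; mR−mL=2250/697 → turn +1·90°
n=5: pose=(2,-2,W); sL=6, sR=30/29; mL=-159/29, mR=30/29; mL+mR=-129/29 → advance -1; mR−mL=189/29 → turn +1·90°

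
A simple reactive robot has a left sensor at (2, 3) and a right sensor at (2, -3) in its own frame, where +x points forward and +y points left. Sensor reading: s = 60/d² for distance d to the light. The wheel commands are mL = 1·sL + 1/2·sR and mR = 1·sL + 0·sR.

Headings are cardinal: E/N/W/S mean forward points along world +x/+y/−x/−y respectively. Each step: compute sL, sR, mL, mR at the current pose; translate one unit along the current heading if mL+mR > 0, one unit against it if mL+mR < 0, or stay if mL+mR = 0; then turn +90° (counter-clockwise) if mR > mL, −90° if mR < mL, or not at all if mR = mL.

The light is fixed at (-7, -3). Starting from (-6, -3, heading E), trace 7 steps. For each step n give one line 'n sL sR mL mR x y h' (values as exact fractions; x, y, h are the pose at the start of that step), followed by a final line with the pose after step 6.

0 10/3 10/3 5 10/3 -6 -3 E
1 60/29 12 234/29 60/29 -5 -3 S
2 15/4 15 45/4 15/4 -5 -4 W
3 12 60/17 234/17 12 -6 -4 N
4 10/3 10/3 5 10/3 -6 -3 E
5 60/29 12 234/29 60/29 -5 -3 S
6 15/4 15 45/4 15/4 -5 -4 W
final -6 -4 N

n=0: pose=(-6,-3,E); sL=10/3, sR=10/3; mL=5, mR=10/3; mL+mR=25/3 → advance +1; mR−mL=-5/3 → turn -1·90°
n=1: pose=(-5,-3,S); sL=60/29, sR=12; mL=234/29, mR=60/29; mL+mR=294/29 → advance +1; mR−mL=-6 → turn -1·90°
n=2: pose=(-5,-4,W); sL=15/4, sR=15; mL=45/4, mR=15/4; mL+mR=15 → advance +1; mR−mL=-15/2 → turn -1·90°
n=3: pose=(-6,-4,N); sL=12, sR=60/17; mL=234/17, mR=12; mL+mR=438/17 → advance +1; mR−mL=-30/17 → turn -1·90°
n=4: pose=(-6,-3,E); sL=10/3, sR=10/3; mL=5, mR=10/3; mL+mR=25/3 → advance +1; mR−mL=-5/3 → turn -1·90°
n=5: pose=(-5,-3,S); sL=60/29, sR=12; mL=234/29, mR=60/29; mL+mR=294/29 → advance +1; mR−mL=-6 → turn -1·90°
n=6: pose=(-5,-4,W); sL=15/4, sR=15; mL=45/4, mR=15/4; mL+mR=15 → advance +1; mR−mL=-15/2 → turn -1·90°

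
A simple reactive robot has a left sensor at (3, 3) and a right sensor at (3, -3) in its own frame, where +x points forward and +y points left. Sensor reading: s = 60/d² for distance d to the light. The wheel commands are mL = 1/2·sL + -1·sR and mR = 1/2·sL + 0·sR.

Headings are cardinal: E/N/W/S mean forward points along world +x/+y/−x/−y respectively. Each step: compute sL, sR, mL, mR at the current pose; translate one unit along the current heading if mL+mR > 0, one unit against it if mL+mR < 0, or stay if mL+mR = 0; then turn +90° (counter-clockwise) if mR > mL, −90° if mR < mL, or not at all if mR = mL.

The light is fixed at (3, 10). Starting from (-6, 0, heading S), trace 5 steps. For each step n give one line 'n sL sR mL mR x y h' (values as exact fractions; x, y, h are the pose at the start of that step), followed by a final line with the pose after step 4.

n=0: pose=(-6,0,S); sL=12/41, sR=60/313; mL=-582/12833, mR=6/41; mL+mR=1296/12833 → advance +1; mR−mL=60/313 → turn +1·90°
n=1: pose=(-6,-1,E); sL=3/5, sR=15/58; mL=6/145, mR=3/10; mL+mR=99/290 → advance +1; mR−mL=15/58 → turn +1·90°
n=2: pose=(-5,-1,N); sL=12/37, sR=60/89; mL=-1686/3293, mR=6/37; mL+mR=-1152/3293 → advance -1; mR−mL=60/89 → turn +1·90°
n=3: pose=(-5,-2,W); sL=30/173, sR=30/101; mL=-3675/17473, mR=15/173; mL+mR=-2160/17473 → advance -1; mR−mL=30/101 → turn +1·90°
n=4: pose=(-4,-2,S); sL=60/241, sR=12/65; mL=-942/15665, mR=30/241; mL+mR=1008/15665 → advance +1; mR−mL=12/65 → turn +1·90°

0 12/41 60/313 -582/12833 6/41 -6 0 S
1 3/5 15/58 6/145 3/10 -6 -1 E
2 12/37 60/89 -1686/3293 6/37 -5 -1 N
3 30/173 30/101 -3675/17473 15/173 -5 -2 W
4 60/241 12/65 -942/15665 30/241 -4 -2 S
final -4 -3 E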